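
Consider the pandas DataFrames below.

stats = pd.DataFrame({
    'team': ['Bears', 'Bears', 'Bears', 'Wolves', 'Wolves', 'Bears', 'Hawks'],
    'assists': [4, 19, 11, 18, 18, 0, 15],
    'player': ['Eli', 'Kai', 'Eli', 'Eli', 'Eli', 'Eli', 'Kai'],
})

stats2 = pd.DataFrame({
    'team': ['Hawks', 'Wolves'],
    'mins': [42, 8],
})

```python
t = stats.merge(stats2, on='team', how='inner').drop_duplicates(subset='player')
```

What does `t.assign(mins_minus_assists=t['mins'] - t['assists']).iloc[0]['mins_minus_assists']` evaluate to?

-10

merge on 'team' (how='inner') → 3 rows:
     team  assists player  mins
0  Wolves       18    Eli     8
1  Wolves       18    Eli     8
2   Hawks       15    Kai    42
drop duplicate player (keep=first):
     team  assists player  mins
0  Wolves       18    Eli     8
2   Hawks       15    Kai    42
add column mins_minus_assists = t['mins'] - t['assists']:
     team  assists player  mins  mins_minus_assists
0  Wolves       18    Eli     8                 -10
2   Hawks       15    Kai    42                  27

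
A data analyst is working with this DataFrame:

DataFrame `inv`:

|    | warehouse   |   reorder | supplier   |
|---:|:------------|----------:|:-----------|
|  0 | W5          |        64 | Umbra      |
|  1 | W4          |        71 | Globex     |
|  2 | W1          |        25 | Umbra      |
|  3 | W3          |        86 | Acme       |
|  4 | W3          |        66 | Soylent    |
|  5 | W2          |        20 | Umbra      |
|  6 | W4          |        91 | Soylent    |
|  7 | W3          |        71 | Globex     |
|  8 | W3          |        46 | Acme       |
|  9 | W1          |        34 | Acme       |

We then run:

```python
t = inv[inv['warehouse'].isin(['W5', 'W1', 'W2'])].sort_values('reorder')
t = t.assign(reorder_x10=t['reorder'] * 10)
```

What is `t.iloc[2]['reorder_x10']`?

filter rows where warehouse in ['W5', 'W1', 'W2']:
  warehouse  reorder supplier
0        W5       64    Umbra
2        W1       25    Umbra
5        W2       20    Umbra
9        W1       34     Acme
sort by reorder:
  warehouse  reorder supplier
5        W2       20    Umbra
2        W1       25    Umbra
9        W1       34     Acme
0        W5       64    Umbra
add column reorder_x10 = t['reorder'] * 10:
  warehouse  reorder supplier  reorder_x10
5        W2       20    Umbra          200
2        W1       25    Umbra          250
9        W1       34     Acme          340
0        W5       64    Umbra          640
Taking the value at position 2, column 'reorder_x10' gives 340.

340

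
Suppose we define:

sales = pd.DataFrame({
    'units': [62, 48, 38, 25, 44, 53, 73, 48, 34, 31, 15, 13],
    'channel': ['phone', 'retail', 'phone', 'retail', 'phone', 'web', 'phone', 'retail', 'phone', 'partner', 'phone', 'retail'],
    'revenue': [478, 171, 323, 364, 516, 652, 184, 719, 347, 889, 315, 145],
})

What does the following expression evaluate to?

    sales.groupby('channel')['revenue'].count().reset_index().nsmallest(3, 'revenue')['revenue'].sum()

6

group by channel, count of revenue:
channel
partner    1
phone      6
retail     4
web        1
Name: revenue, dtype: int64
reset_index():
   channel  revenue
0  partner        1
1    phone        6
2   retail        4
3      web        1
take 3 rows with smallest revenue:
   channel  revenue
0  partner        1
3      web        1
2   retail        4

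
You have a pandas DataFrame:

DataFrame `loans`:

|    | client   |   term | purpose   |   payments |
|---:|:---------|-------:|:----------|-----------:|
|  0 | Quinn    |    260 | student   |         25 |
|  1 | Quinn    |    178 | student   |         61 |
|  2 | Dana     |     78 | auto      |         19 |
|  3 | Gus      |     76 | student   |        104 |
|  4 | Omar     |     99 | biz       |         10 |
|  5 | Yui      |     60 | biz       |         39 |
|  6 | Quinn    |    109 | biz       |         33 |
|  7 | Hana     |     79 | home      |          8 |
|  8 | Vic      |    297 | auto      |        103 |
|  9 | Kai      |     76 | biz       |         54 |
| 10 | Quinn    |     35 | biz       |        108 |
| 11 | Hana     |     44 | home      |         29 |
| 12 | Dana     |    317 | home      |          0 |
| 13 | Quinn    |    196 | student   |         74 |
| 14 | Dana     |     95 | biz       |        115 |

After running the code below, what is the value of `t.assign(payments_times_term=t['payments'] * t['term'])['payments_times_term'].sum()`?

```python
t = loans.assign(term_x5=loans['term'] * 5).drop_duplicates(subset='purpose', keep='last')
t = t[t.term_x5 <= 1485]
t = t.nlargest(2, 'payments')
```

41516

add column term_x5 = loans['term'] * 5:
   client  term  purpose  payments  term_x5
0   Quinn   260  student        25     1300
1   Quinn   178  student        61      890
2    Dana    78     auto        19      390
3     Gus    76  student       104      380
4    Omar    99      biz        10      495
5     Yui    60      biz        39      300
6   Quinn   109      biz        33      545
7    Hana    79     home         8      395
8     Vic   297     auto       103     1485
9     Kai    76      biz        54      380
10  Quinn    35      biz       108      175
11   Hana    44     home        29      220
12   Dana   317     home         0     1585
13  Quinn   196  student        74      980
14   Dana    95      biz       115      475
drop duplicate purpose (keep=last):
   client  term  purpose  payments  term_x5
8     Vic   297     auto       103     1485
12   Dana   317     home         0     1585
13  Quinn   196  student        74      980
14   Dana    95      biz       115      475
filter rows where term_x5 <= 1485:
   client  term  purpose  payments  term_x5
8     Vic   297     auto       103     1485
13  Quinn   196  student        74      980
14   Dana    95      biz       115      475
take 2 rows with largest payments:
   client  term purpose  payments  term_x5
14   Dana    95     biz       115      475
8     Vic   297    auto       103     1485
add column payments_times_term = t['payments'] * t['term']:
   client  term purpose  payments  term_x5  payments_times_term
14   Dana    95     biz       115      475                10925
8     Vic   297    auto       103     1485                30591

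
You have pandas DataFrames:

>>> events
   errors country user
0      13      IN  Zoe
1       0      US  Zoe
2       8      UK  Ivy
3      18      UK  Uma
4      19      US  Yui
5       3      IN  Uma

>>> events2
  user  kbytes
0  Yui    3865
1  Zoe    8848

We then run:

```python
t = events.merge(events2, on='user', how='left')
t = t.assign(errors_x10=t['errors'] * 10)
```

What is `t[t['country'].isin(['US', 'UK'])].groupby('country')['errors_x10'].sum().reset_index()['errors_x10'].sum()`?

merge on 'user' (how='left') → 6 rows:
   errors country user  kbytes
0      13      IN  Zoe  8848.0
1       0      US  Zoe  8848.0
2       8      UK  Ivy     NaN
3      18      UK  Uma     NaN
4      19      US  Yui  3865.0
5       3      IN  Uma     NaN
add column errors_x10 = t['errors'] * 10:
   errors country user  kbytes  errors_x10
0      13      IN  Zoe  8848.0         130
1       0      US  Zoe  8848.0           0
2       8      UK  Ivy     NaN          80
3      18      UK  Uma     NaN         180
4      19      US  Yui  3865.0         190
5       3      IN  Uma     NaN          30
filter rows where country in ['US', 'UK']:
   errors country user  kbytes  errors_x10
1       0      US  Zoe  8848.0           0
2       8      UK  Ivy     NaN          80
3      18      UK  Uma     NaN         180
4      19      US  Yui  3865.0         190
group by country, sum of errors_x10:
country
UK    260
US    190
Name: errors_x10, dtype: int64
reset_index():
  country  errors_x10
0      UK         260
1      US         190
Reading off the sum of column 'errors_x10', we get 450.

450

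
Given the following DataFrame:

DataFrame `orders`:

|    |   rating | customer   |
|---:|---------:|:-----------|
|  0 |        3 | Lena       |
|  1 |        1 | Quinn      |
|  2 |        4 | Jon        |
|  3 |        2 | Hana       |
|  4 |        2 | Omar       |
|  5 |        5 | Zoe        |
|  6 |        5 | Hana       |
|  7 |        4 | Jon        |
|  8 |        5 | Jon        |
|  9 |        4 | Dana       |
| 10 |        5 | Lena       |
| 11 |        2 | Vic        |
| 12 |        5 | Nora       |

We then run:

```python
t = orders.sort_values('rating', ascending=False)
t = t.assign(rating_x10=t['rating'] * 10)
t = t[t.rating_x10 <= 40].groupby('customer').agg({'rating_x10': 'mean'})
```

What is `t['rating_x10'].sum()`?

180.0

sort by rating descending:
    rating customer
5        5      Zoe
6        5     Hana
8        5      Jon
10       5     Lena
12       5     Nora
2        4      Jon
7        4      Jon
9        4     Dana
0        3     Lena
3        2     Hana
4        2     Omar
11       2      Vic
1        1    Quinn
add column rating_x10 = t['rating'] * 10:
    rating customer  rating_x10
5        5      Zoe          50
6        5     Hana          50
8        5      Jon          50
10       5     Lena          50
12       5     Nora          50
2        4      Jon          40
7        4      Jon          40
9        4     Dana          40
0        3     Lena          30
3        2     Hana          20
4        2     Omar          20
11       2      Vic          20
1        1    Quinn          10
filter rows where rating_x10 <= 40:
    rating customer  rating_x10
2        4      Jon          40
7        4      Jon          40
9        4     Dana          40
0        3     Lena          30
3        2     Hana          20
4        2     Omar          20
11       2      Vic          20
1        1    Quinn          10
group by customer, mean of rating_x10:
          rating_x10
customer            
Dana            40.0
Hana            20.0
Jon             40.0
Lena            30.0
Omar            20.0
Quinn           10.0
Vic             20.0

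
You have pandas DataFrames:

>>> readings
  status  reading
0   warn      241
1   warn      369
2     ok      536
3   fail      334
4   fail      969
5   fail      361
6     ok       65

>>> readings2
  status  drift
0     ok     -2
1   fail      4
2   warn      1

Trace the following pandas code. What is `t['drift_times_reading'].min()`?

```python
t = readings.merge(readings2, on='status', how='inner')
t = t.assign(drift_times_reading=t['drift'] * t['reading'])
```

-1072

merge on 'status' (how='inner') → 7 rows:
  status  reading  drift
0   warn      241      1
1   warn      369      1
2     ok      536     -2
3   fail      334      4
4   fail      969      4
5   fail      361      4
6     ok       65     -2
add column drift_times_reading = t['drift'] * t['reading']:
  status  reading  drift  drift_times_reading
0   warn      241      1                  241
1   warn      369      1                  369
2     ok      536     -2                -1072
3   fail      334      4                 1336
4   fail      969      4                 3876
5   fail      361      4                 1444
6     ok       65     -2                 -130
The min of column 'drift_times_reading' is -1072.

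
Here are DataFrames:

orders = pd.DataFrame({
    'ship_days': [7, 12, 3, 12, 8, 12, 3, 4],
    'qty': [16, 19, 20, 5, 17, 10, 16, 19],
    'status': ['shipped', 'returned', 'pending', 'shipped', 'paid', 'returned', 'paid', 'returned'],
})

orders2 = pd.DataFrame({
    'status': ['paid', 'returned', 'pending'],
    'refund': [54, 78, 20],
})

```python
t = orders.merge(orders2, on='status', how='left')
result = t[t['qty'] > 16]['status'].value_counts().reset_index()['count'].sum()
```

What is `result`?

merge on 'status' (how='left') → 8 rows:
   ship_days  qty    status  refund
0          7   16   shipped     NaN
1         12   19  returned    78.0
2          3   20   pending    20.0
3         12    5   shipped     NaN
4          8   17      paid    54.0
5         12   10  returned    78.0
6          3   16      paid    54.0
7          4   19  returned    78.0
filter rows where qty > 16:
   ship_days  qty    status  refund
1         12   19  returned    78.0
2          3   20   pending    20.0
4          8   17      paid    54.0
7          4   19  returned    78.0
value_counts of status:
status
returned    2
pending     1
paid        1
Name: count, dtype: int64
reset_index():
     status  count
0  returned      2
1   pending      1
2      paid      1

4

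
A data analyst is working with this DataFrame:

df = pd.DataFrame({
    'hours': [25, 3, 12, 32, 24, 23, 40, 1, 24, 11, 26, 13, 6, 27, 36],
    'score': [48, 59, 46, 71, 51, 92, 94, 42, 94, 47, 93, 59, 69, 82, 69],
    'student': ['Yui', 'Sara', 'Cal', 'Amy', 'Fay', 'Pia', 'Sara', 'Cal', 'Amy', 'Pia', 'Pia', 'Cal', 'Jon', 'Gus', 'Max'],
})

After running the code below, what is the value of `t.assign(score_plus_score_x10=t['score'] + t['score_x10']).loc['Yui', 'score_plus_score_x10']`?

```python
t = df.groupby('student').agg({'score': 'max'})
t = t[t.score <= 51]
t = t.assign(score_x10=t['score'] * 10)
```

528

group by student, max of score:
         score
student       
Amy         94
Cal         59
Fay         51
Gus         82
Jon         69
Max         69
Pia         93
Sara        94
Yui         48
filter rows where score <= 51:
         score
student       
Fay         51
Yui         48
add column score_x10 = t['score'] * 10:
         score  score_x10
student                  
Fay         51        510
Yui         48        480
add column score_plus_score_x10 = t['score'] + t['score_x10']:
         score  score_x10  score_plus_score_x10
student                                        
Fay         51        510                   561
Yui         48        480                   528
Then the value at row 'Yui', column 'score_plus_score_x10': 528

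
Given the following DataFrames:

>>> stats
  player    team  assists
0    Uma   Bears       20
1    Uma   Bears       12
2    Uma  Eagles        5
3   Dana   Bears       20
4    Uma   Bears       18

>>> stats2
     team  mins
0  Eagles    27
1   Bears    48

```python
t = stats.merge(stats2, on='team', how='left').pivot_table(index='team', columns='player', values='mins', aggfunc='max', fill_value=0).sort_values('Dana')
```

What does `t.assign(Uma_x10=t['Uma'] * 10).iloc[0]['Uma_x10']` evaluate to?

merge on 'team' (how='left') → 5 rows:
  player    team  assists  mins
0    Uma   Bears       20    48
1    Uma   Bears       12    48
2    Uma  Eagles        5    27
3   Dana   Bears       20    48
4    Uma   Bears       18    48
pivot: rows=team, cols=player, max(mins):
player  Dana  Uma
team             
Bears     48   48
Eagles     0   27
sort by Dana:
player  Dana  Uma
team             
Eagles     0   27
Bears     48   48
add column Uma_x10 = t['Uma'] * 10:
player  Dana  Uma  Uma_x10
team                      
Eagles     0   27      270
Bears     48   48      480
So iloc[0]['Uma_x10'] = 270.

270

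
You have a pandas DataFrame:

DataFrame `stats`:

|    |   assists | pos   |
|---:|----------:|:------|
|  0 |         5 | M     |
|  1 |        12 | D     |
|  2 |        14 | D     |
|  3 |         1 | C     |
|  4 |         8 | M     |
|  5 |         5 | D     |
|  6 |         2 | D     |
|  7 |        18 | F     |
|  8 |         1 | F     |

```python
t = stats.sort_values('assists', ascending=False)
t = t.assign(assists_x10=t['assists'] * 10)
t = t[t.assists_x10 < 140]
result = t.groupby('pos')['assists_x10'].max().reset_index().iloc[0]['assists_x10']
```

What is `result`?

10

sort by assists descending:
   assists pos
7       18   F
2       14   D
1       12   D
4        8   M
0        5   M
5        5   D
6        2   D
3        1   C
8        1   F
add column assists_x10 = t['assists'] * 10:
   assists pos  assists_x10
7       18   F          180
2       14   D          140
1       12   D          120
4        8   M           80
0        5   M           50
5        5   D           50
6        2   D           20
3        1   C           10
8        1   F           10
filter rows where assists_x10 < 140:
   assists pos  assists_x10
1       12   D          120
4        8   M           80
0        5   M           50
5        5   D           50
6        2   D           20
3        1   C           10
8        1   F           10
group by pos, max of assists_x10:
pos
C     10
D    120
F     10
M     80
Name: assists_x10, dtype: int64
reset_index():
  pos  assists_x10
0   C           10
1   D          120
2   F           10
3   M           80
Reading off the value at position 0, column 'assists_x10', we get 10.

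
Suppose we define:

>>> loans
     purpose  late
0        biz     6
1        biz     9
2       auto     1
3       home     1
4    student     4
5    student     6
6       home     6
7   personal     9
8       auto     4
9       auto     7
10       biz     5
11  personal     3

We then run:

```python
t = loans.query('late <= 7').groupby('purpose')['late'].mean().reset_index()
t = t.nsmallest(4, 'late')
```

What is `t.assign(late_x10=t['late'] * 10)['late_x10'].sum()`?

155.0

filter rows where late <= 7:
     purpose  late
0        biz     6
2       auto     1
3       home     1
4    student     4
5    student     6
6       home     6
8       auto     4
9       auto     7
10       biz     5
11  personal     3
group by purpose, mean of late:
purpose
auto        4.0
biz         5.5
home        3.5
personal    3.0
student     5.0
Name: late, dtype: float64
reset_index():
    purpose  late
0      auto   4.0
1       biz   5.5
2      home   3.5
3  personal   3.0
4   student   5.0
take 4 rows with smallest late:
    purpose  late
3  personal   3.0
2      home   3.5
0      auto   4.0
4   student   5.0
add column late_x10 = t['late'] * 10:
    purpose  late  late_x10
3  personal   3.0      30.0
2      home   3.5      35.0
0      auto   4.0      40.0
4   student   5.0      50.0
The sum of column 'late_x10' is 155.0.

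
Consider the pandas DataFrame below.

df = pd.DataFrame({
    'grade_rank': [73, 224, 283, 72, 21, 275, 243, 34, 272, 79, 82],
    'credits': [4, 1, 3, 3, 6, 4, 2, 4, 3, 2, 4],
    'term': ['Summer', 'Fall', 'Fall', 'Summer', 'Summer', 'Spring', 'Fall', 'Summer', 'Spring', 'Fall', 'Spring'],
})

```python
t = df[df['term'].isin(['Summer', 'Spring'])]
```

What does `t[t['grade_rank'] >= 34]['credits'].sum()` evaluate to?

22

filter rows where term in ['Summer', 'Spring']:
    grade_rank  credits    term
0           73        4  Summer
3           72        3  Summer
4           21        6  Summer
5          275        4  Spring
7           34        4  Summer
8          272        3  Spring
10          82        4  Spring
filter rows where grade_rank >= 34:
    grade_rank  credits    term
0           73        4  Summer
3           72        3  Summer
5          275        4  Spring
7           34        4  Summer
8          272        3  Spring
10          82        4  Spring
Finally, sum of column 'credits' = 22.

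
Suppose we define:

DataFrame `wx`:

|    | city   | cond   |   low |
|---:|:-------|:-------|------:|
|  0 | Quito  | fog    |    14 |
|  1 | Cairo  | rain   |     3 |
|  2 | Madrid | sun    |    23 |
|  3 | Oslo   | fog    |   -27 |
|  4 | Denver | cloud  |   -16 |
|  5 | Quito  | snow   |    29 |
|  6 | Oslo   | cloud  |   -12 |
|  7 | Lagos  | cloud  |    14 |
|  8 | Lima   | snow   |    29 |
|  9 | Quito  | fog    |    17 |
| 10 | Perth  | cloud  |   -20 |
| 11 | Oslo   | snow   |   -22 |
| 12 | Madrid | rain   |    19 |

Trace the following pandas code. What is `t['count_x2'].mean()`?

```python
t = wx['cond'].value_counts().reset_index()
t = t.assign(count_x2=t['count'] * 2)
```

5.2

value_counts of cond:
cond
cloud    4
fog      3
snow     3
rain     2
sun      1
Name: count, dtype: int64
reset_index():
    cond  count
0  cloud      4
1    fog      3
2   snow      3
3   rain      2
4    sun      1
add column count_x2 = t['count'] * 2:
    cond  count  count_x2
0  cloud      4         8
1    fog      3         6
2   snow      3         6
3   rain      2         4
4    sun      1         2
Taking the mean of column 'count_x2' gives 5.2.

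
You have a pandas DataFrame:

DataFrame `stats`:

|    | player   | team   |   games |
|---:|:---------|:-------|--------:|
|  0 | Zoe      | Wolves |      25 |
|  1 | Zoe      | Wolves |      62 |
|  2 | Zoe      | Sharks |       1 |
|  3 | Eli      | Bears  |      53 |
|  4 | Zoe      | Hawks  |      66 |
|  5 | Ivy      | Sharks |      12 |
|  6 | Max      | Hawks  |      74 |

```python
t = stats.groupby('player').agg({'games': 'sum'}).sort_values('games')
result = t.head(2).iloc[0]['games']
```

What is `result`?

group by player, sum of games:
        games
player       
Eli        53
Ivy        12
Max        74
Zoe       154
sort by games:
        games
player       
Ivy        12
Eli        53
Max        74
Zoe       154
take first 2 rows:
        games
player       
Ivy        12
Eli        53

12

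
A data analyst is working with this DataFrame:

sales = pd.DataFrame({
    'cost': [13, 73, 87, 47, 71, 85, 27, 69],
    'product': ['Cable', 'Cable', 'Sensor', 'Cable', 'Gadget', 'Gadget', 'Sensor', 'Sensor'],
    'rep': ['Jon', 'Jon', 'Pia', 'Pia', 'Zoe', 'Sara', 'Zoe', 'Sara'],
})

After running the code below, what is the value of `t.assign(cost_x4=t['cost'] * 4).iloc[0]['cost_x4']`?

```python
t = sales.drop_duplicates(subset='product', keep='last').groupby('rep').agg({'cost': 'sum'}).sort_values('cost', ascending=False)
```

drop duplicate product (keep=last):
   cost product   rep
3    47   Cable   Pia
5    85  Gadget  Sara
7    69  Sensor  Sara
group by rep, sum of cost:
      cost
rep       
Pia     47
Sara   154
sort by cost descending:
      cost
rep       
Sara   154
Pia     47
add column cost_x4 = t['cost'] * 4:
      cost  cost_x4
rep                
Sara   154      616
Pia     47      188
The value at position 0, column 'cost_x4' is 616.

616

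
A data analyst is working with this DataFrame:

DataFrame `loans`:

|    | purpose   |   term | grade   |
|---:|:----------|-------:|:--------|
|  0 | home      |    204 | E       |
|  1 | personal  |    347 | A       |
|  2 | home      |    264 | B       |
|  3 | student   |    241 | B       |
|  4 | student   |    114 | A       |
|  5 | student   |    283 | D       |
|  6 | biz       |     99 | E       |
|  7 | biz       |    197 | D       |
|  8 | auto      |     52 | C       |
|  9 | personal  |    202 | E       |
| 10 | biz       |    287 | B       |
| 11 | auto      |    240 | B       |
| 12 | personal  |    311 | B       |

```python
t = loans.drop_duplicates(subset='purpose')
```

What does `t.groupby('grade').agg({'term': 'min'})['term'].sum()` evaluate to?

drop duplicate purpose (keep=first):
    purpose  term grade
0      home   204     E
1  personal   347     A
3   student   241     B
6       biz    99     E
8      auto    52     C
group by grade, min of term:
       term
grade      
A       347
B       241
C        52
E        99

739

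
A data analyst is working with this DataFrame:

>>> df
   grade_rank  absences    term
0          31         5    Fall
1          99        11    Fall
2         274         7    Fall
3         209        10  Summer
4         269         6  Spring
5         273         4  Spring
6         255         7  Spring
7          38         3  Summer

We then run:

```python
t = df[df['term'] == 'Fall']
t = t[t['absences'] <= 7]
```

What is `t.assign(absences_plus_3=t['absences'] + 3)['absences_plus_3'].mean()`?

9.0

filter rows where term == 'Fall':
   grade_rank  absences  term
0          31         5  Fall
1          99        11  Fall
2         274         7  Fall
filter rows where absences <= 7:
   grade_rank  absences  term
0          31         5  Fall
2         274         7  Fall
add column absences_plus_3 = t['absences'] + 3:
   grade_rank  absences  term  absences_plus_3
0          31         5  Fall                8
2         274         7  Fall               10
The mean of column 'absences_plus_3' is 9.0.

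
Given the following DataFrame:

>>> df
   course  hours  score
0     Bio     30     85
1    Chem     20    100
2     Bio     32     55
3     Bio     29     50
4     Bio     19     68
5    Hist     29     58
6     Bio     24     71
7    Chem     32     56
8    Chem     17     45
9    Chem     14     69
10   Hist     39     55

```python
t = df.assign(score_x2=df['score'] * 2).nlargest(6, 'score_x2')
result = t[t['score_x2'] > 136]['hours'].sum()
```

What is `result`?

add column score_x2 = df['score'] * 2:
   course  hours  score  score_x2
0     Bio     30     85       170
1    Chem     20    100       200
2     Bio     32     55       110
3     Bio     29     50       100
4     Bio     19     68       136
5    Hist     29     58       116
6     Bio     24     71       142
7    Chem     32     56       112
8    Chem     17     45        90
9    Chem     14     69       138
10   Hist     39     55       110
take 6 rows with largest score_x2:
  course  hours  score  score_x2
1   Chem     20    100       200
0    Bio     30     85       170
6    Bio     24     71       142
9   Chem     14     69       138
4    Bio     19     68       136
5   Hist     29     58       116
filter rows where score_x2 > 136:
  course  hours  score  score_x2
1   Chem     20    100       200
0    Bio     30     85       170
6    Bio     24     71       142
9   Chem     14     69       138
Then the sum of column 'hours': 88

88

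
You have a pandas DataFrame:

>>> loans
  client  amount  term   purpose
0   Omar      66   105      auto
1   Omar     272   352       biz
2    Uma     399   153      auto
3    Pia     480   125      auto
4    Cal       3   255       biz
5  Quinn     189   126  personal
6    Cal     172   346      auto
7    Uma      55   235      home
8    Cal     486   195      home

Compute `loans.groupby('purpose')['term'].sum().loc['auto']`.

group by purpose, sum of term:
purpose
auto        729
biz         607
home        430
personal    126
Name: term, dtype: int64
Reading off the value at index 'auto', we get 729.

729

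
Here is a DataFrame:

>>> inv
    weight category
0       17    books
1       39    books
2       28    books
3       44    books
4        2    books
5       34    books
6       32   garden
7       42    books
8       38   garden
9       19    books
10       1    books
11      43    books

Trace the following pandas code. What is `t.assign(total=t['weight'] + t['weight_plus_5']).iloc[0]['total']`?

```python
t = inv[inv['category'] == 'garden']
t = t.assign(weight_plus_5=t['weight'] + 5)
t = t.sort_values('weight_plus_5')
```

filter rows where category == 'garden':
   weight category
6      32   garden
8      38   garden
add column weight_plus_5 = t['weight'] + 5:
   weight category  weight_plus_5
6      32   garden             37
8      38   garden             43
sort by weight_plus_5:
   weight category  weight_plus_5
6      32   garden             37
8      38   garden             43
add column total = t['weight'] + t['weight_plus_5']:
   weight category  weight_plus_5  total
6      32   garden             37     69
8      38   garden             43     81
Hence 69.

69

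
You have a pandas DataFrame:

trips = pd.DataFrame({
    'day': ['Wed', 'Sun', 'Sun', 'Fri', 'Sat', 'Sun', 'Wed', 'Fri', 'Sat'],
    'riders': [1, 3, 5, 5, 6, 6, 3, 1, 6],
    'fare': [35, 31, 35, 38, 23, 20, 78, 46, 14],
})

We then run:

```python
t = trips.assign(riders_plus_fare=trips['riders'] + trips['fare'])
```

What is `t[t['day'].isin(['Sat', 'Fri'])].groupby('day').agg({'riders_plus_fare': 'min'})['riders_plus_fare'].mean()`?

add column riders_plus_fare = trips['riders'] + trips['fare']:
   day  riders  fare  riders_plus_fare
0  Wed       1    35                36
1  Sun       3    31                34
2  Sun       5    35                40
3  Fri       5    38                43
4  Sat       6    23                29
5  Sun       6    20                26
6  Wed       3    78                81
7  Fri       1    46                47
8  Sat       6    14                20
filter rows where day in ['Sat', 'Fri']:
   day  riders  fare  riders_plus_fare
3  Fri       5    38                43
4  Sat       6    23                29
7  Fri       1    46                47
8  Sat       6    14                20
group by day, min of riders_plus_fare:
     riders_plus_fare
day                  
Fri                43
Sat                20
The mean of column 'riders_plus_fare' is 31.5.

31.5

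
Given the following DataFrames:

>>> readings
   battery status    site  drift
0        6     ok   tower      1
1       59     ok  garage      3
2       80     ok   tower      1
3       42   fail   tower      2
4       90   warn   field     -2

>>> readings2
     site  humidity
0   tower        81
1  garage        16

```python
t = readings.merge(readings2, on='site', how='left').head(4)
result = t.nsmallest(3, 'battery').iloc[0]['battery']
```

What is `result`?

merge on 'site' (how='left') → 5 rows:
   battery status    site  drift  humidity
0        6     ok   tower      1      81.0
1       59     ok  garage      3      16.0
2       80     ok   tower      1      81.0
3       42   fail   tower      2      81.0
4       90   warn   field     -2       NaN
take first 4 rows:
   battery status    site  drift  humidity
0        6     ok   tower      1      81.0
1       59     ok  garage      3      16.0
2       80     ok   tower      1      81.0
3       42   fail   tower      2      81.0
take 3 rows with smallest battery:
   battery status    site  drift  humidity
0        6     ok   tower      1      81.0
3       42   fail   tower      2      81.0
1       59     ok  garage      3      16.0
value at position 0, column 'battery' → 6

6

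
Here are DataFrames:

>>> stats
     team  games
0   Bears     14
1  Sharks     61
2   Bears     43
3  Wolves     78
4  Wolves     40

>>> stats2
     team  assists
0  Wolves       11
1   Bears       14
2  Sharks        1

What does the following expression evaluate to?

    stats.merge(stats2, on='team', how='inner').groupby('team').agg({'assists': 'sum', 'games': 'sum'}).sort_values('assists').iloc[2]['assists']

merge on 'team' (how='inner') → 5 rows:
     team  games  assists
0   Bears     14       14
1  Sharks     61        1
2   Bears     43       14
3  Wolves     78       11
4  Wolves     40       11
group by team: sum(assists), sum(games):
        assists  games
team                  
Bears        28     57
Sharks        1     61
Wolves       22    118
sort by assists:
        assists  games
team                  
Sharks        1     61
Wolves       22    118
Bears        28     57
Taking the value at position 2, column 'assists' gives 28.

28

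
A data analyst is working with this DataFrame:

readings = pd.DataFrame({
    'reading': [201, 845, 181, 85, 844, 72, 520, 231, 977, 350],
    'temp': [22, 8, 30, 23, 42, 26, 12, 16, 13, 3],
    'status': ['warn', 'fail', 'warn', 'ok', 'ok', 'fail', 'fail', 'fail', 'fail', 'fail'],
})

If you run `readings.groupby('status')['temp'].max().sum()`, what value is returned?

98

group by status, max of temp:
status
fail    26
ok      42
warn    30
Name: temp, dtype: int64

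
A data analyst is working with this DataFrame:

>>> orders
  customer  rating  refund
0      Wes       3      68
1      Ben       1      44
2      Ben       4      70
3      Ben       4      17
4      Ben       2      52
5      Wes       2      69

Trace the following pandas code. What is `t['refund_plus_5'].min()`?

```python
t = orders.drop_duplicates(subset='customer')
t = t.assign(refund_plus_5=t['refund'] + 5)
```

drop duplicate customer (keep=first):
  customer  rating  refund
0      Wes       3      68
1      Ben       1      44
add column refund_plus_5 = t['refund'] + 5:
  customer  rating  refund  refund_plus_5
0      Wes       3      68             73
1      Ben       1      44             49
Then the min of column 'refund_plus_5': 49

49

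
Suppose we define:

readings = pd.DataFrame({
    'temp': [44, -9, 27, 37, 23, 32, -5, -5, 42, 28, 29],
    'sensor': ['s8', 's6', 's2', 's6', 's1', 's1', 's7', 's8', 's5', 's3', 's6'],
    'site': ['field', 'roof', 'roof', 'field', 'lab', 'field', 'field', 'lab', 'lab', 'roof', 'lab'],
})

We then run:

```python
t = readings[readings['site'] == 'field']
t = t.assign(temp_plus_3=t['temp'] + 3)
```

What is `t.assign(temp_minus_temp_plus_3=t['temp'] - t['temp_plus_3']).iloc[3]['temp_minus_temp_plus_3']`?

-3

filter rows where site == 'field':
   temp sensor   site
0    44     s8  field
3    37     s6  field
5    32     s1  field
6    -5     s7  field
add column temp_plus_3 = t['temp'] + 3:
   temp sensor   site  temp_plus_3
0    44     s8  field           47
3    37     s6  field           40
5    32     s1  field           35
6    -5     s7  field           -2
add column temp_minus_temp_plus_3 = t['temp'] - t['temp_plus_3']:
   temp sensor   site  temp_plus_3  temp_minus_temp_plus_3
0    44     s8  field           47                      -3
3    37     s6  field           40                      -3
5    32     s1  field           35                      -3
6    -5     s7  field           -2                      -3
Taking the value at position 3, column 'temp_minus_temp_plus_3' gives -3.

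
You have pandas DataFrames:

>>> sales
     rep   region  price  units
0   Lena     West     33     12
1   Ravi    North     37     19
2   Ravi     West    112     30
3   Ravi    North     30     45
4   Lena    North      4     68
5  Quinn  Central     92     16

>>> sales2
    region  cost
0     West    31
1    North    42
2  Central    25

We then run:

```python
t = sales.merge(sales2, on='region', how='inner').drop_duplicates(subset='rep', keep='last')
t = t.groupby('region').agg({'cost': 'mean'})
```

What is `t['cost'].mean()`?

merge on 'region' (how='inner') → 6 rows:
     rep   region  price  units  cost
0   Lena     West     33     12    31
1   Ravi    North     37     19    42
2   Ravi     West    112     30    31
3   Ravi    North     30     45    42
4   Lena    North      4     68    42
5  Quinn  Central     92     16    25
drop duplicate rep (keep=last):
     rep   region  price  units  cost
3   Ravi    North     30     45    42
4   Lena    North      4     68    42
5  Quinn  Central     92     16    25
group by region, mean of cost:
         cost
region       
Central  25.0
North    42.0
Finally, mean of column 'cost' = 33.5.

33.5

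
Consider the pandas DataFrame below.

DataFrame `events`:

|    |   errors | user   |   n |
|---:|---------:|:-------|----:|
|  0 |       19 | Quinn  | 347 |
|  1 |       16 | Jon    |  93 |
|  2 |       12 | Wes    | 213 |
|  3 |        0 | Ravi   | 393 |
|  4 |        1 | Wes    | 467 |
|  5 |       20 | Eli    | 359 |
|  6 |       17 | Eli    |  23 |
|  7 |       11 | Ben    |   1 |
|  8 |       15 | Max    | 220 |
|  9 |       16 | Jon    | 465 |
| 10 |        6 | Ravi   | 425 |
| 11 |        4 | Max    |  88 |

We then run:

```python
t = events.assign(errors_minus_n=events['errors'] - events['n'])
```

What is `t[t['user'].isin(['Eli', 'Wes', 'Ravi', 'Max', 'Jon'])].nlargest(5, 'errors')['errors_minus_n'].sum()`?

-1076

add column errors_minus_n = events['errors'] - events['n']:
    errors   user    n  errors_minus_n
0       19  Quinn  347            -328
1       16    Jon   93             -77
2       12    Wes  213            -201
3        0   Ravi  393            -393
4        1    Wes  467            -466
5       20    Eli  359            -339
6       17    Eli   23              -6
7       11    Ben    1              10
8       15    Max  220            -205
9       16    Jon  465            -449
10       6   Ravi  425            -419
11       4    Max   88             -84
filter rows where user in ['Eli', 'Wes', 'Ravi', 'Max', 'Jon']:
    errors  user    n  errors_minus_n
1       16   Jon   93             -77
2       12   Wes  213            -201
3        0  Ravi  393            -393
4        1   Wes  467            -466
5       20   Eli  359            -339
6       17   Eli   23              -6
8       15   Max  220            -205
9       16   Jon  465            -449
10       6  Ravi  425            -419
11       4   Max   88             -84
take 5 rows with largest errors:
   errors user    n  errors_minus_n
5      20  Eli  359            -339
6      17  Eli   23              -6
1      16  Jon   93             -77
9      16  Jon  465            -449
8      15  Max  220            -205
Hence -1076.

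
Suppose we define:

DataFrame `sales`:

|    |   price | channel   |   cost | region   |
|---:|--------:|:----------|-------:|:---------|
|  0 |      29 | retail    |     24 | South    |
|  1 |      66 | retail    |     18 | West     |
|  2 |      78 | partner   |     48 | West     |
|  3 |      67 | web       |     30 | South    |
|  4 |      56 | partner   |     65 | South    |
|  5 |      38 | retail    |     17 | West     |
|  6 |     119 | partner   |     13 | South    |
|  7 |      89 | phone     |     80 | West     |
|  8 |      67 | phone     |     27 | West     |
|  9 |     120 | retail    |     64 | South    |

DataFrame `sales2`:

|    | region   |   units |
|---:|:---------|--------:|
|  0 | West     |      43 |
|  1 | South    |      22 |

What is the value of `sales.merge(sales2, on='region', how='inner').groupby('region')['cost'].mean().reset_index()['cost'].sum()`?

77.2

merge on 'region' (how='inner') → 10 rows:
   price  channel  cost region  units
0     29   retail    24  South     22
1     66   retail    18   West     43
2     78  partner    48   West     43
3     67      web    30  South     22
4     56  partner    65  South     22
5     38   retail    17   West     43
6    119  partner    13  South     22
7     89    phone    80   West     43
8     67    phone    27   West     43
9    120   retail    64  South     22
group by region, mean of cost:
region
South    39.2
West     38.0
Name: cost, dtype: float64
reset_index():
  region  cost
0  South  39.2
1   West  38.0
The sum of column 'cost' is 77.2.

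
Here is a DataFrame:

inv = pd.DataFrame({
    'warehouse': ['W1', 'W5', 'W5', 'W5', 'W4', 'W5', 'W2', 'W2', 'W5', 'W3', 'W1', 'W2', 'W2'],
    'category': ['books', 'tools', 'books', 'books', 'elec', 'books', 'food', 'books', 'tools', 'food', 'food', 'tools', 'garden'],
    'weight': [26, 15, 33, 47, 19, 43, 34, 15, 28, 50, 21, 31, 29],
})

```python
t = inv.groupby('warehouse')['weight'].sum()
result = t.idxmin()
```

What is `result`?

W4

group by warehouse, sum of weight:
warehouse
W1     47
W2    109
W3     50
W4     19
W5    166
Name: weight, dtype: int64
Finally, label with the smallest value = W4.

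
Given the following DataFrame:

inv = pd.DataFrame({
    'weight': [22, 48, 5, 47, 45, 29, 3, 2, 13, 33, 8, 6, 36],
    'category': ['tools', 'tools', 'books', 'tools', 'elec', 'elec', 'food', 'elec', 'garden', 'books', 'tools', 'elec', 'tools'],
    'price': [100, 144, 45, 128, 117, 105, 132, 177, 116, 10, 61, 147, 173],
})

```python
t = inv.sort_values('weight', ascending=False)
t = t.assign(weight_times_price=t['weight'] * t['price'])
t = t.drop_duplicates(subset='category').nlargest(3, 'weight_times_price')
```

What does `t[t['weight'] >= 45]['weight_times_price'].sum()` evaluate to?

sort by weight descending:
    weight category  price
1       48    tools    144
3       47    tools    128
4       45     elec    117
12      36    tools    173
9       33    books     10
5       29     elec    105
0       22    tools    100
8       13   garden    116
10       8    tools     61
11       6     elec    147
2        5    books     45
6        3     food    132
7        2     elec    177
add column weight_times_price = t['weight'] * t['price']:
    weight category  price  weight_times_price
1       48    tools    144                6912
3       47    tools    128                6016
4       45     elec    117                5265
12      36    tools    173                6228
9       33    books     10                 330
5       29     elec    105                3045
0       22    tools    100                2200
8       13   garden    116                1508
10       8    tools     61                 488
11       6     elec    147                 882
2        5    books     45                 225
6        3     food    132                 396
7        2     elec    177                 354
drop duplicate category (keep=first):
   weight category  price  weight_times_price
1      48    tools    144                6912
4      45     elec    117                5265
9      33    books     10                 330
8      13   garden    116                1508
6       3     food    132                 396
take 3 rows with largest weight_times_price:
   weight category  price  weight_times_price
1      48    tools    144                6912
4      45     elec    117                5265
8      13   garden    116                1508
filter rows where weight >= 45:
   weight category  price  weight_times_price
1      48    tools    144                6912
4      45     elec    117                5265
sum of column 'weight_times_price' → 12177

12177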